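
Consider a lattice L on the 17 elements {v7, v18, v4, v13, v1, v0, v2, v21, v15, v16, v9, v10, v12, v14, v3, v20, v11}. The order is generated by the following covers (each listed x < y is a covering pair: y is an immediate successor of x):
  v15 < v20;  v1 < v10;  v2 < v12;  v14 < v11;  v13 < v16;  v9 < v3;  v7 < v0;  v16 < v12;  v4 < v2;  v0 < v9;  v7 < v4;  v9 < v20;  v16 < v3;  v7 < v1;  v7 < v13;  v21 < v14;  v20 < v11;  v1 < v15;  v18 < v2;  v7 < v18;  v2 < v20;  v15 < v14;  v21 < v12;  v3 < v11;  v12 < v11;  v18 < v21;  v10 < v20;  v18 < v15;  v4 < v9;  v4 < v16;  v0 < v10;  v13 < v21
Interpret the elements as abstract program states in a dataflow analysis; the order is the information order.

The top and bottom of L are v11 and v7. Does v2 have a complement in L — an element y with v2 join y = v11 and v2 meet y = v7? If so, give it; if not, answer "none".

none

For every candidate y, either v2 ∨ y ≠ v11 or v2 ∧ y ≠ v7; no complement exists.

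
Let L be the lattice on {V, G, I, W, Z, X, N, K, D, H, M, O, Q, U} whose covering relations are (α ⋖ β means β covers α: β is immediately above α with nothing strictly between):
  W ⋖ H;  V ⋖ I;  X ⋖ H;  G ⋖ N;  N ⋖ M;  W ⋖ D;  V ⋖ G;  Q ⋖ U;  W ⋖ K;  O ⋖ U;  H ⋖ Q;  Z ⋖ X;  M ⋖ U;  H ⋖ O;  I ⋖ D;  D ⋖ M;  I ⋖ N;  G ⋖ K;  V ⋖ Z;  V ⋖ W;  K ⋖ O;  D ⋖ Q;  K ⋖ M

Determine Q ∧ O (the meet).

Common lower bounds of {Q, O}: H, V, W, X, Z.
The greatest among these is H.

H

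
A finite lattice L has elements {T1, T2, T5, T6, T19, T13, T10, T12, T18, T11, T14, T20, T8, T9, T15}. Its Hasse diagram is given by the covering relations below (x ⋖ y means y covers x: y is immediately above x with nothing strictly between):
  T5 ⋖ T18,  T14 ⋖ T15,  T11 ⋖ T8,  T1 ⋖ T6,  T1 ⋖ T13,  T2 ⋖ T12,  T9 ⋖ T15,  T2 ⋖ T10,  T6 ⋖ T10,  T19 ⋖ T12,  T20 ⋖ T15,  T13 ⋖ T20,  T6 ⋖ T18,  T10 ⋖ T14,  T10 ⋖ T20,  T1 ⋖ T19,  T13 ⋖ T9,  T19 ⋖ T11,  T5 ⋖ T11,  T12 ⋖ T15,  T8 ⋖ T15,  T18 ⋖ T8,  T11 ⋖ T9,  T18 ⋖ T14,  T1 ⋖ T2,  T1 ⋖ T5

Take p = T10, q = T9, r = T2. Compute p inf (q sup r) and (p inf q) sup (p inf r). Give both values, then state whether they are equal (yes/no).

T10; T2; no

q sup r = T15, so p inf (q sup r) = T10 inf T15 = T10.
p inf q = T1 and p inf r = T2, so (p inf q) sup (p inf r) = T1 sup T2 = T2.
Equal: no.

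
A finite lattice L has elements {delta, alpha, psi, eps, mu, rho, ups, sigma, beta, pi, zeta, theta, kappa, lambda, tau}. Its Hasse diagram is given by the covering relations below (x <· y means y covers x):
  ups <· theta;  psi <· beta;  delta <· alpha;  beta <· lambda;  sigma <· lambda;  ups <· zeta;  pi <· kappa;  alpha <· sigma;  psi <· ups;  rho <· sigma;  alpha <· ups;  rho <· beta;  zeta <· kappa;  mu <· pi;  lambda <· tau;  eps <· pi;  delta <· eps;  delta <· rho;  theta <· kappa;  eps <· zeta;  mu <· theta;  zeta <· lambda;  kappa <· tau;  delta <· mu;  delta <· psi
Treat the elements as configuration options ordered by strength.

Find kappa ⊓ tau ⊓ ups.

ups

Common lower bounds of {kappa, tau, ups}: alpha, delta, psi, ups.
The greatest among these is ups.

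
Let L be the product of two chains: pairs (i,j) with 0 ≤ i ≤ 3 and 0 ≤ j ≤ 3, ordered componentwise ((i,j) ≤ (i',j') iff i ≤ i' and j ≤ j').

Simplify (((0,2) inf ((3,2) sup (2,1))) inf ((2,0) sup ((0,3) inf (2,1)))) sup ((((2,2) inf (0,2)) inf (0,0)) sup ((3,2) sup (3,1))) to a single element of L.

(3,2)

(3,2) ∨ (2,1) = (3,2)
(0,2) ∧ (3,2) = (0,2)
(0,3) ∧ (2,1) = (0,1)
(2,0) ∨ (0,1) = (2,1)
(0,2) ∧ (2,1) = (0,1)
(2,2) ∧ (0,2) = (0,2)
(0,2) ∧ (0,0) = (0,0)
(3,2) ∨ (3,1) = (3,2)
(0,0) ∨ (3,2) = (3,2)
(0,1) ∨ (3,2) = (3,2)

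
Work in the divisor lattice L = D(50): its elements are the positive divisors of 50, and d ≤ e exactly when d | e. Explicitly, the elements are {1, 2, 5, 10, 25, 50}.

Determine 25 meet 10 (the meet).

5

In the divisibility order, the meet is the greatest common divisor: gcd(25, 10) = 5.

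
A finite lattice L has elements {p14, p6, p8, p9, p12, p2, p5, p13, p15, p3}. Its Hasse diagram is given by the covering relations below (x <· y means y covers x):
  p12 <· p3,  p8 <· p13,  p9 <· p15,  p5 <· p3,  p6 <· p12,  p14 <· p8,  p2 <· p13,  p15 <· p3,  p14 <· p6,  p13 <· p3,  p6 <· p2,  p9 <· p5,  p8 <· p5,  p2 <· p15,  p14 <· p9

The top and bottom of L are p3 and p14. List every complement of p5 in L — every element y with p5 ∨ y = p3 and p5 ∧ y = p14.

p12, p2, p6

Need y with p5 ∨ y = p3 and p5 ∧ y = p14.
Checking each element gives: p12, p2, p6.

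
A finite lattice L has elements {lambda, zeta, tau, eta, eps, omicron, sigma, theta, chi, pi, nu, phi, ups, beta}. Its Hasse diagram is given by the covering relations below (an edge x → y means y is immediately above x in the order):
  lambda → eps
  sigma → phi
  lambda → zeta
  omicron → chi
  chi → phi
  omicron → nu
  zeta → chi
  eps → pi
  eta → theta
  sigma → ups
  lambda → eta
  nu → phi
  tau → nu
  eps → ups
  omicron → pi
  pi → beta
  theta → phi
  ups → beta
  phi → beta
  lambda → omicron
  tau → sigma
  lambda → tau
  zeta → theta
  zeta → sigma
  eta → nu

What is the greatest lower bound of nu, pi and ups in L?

Common lower bounds of {nu, pi, ups}: lambda.
The greatest among these is lambda.

lambda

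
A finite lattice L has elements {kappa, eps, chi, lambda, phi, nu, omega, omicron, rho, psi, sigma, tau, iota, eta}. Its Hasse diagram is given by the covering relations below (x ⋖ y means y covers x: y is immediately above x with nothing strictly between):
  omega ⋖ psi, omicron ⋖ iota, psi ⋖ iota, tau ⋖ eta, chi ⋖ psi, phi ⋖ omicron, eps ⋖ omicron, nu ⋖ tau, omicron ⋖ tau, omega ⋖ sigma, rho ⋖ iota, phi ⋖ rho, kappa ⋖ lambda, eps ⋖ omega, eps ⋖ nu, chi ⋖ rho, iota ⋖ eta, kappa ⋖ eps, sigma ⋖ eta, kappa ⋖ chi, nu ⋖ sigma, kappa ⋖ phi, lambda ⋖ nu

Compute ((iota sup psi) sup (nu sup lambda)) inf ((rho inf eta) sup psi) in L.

iota

iota ∨ psi = iota
nu ∨ lambda = nu
iota ∨ nu = eta
rho ∧ eta = rho
rho ∨ psi = iota
eta ∧ iota = iota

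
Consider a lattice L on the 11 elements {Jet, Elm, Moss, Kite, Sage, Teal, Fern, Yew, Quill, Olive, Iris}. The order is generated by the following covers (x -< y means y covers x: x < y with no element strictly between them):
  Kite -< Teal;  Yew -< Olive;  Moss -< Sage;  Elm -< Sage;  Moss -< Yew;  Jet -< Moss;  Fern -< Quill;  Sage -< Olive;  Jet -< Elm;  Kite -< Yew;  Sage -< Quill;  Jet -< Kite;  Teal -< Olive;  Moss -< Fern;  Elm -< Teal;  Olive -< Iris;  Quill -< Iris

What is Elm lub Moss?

Common upper bounds of {Elm, Moss}: Iris, Olive, Quill, Sage.
The least among these is Sage.

Sage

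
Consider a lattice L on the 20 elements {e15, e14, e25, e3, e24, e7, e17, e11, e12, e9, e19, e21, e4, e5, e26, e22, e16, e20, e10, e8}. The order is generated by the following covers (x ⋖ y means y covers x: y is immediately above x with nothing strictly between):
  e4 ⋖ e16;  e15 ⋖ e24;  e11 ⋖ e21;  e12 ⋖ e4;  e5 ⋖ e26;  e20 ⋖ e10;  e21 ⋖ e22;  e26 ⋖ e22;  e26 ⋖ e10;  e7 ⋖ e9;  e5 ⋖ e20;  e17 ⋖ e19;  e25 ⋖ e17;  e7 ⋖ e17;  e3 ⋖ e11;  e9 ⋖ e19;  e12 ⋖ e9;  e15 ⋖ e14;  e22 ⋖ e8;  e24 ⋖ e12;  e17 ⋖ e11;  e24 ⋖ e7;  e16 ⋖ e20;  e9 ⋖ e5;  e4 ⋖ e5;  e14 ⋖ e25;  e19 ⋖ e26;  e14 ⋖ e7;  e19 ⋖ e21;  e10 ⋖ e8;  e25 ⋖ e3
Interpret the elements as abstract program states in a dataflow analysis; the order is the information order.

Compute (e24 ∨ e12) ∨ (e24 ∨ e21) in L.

e24 ∨ e12 = e12
e24 ∨ e21 = e21
e12 ∨ e21 = e21

e21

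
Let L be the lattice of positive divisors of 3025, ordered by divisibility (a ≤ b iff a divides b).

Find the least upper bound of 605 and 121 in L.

In the divisibility order, the join is the least common multiple: lcm(605, 121) = 605.

605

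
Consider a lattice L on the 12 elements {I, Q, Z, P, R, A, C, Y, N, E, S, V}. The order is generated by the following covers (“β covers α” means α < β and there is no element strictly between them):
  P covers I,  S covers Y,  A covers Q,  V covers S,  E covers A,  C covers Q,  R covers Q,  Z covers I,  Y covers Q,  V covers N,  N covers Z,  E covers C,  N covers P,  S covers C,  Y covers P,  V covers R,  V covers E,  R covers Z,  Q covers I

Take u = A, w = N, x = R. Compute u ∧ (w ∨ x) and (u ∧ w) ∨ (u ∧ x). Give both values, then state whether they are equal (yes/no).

A; Q; no

w ∨ x = V, so u ∧ (w ∨ x) = A ∧ V = A.
u ∧ w = I and u ∧ x = Q, so (u ∧ w) ∨ (u ∧ x) = I ∨ Q = Q.
Equal: no.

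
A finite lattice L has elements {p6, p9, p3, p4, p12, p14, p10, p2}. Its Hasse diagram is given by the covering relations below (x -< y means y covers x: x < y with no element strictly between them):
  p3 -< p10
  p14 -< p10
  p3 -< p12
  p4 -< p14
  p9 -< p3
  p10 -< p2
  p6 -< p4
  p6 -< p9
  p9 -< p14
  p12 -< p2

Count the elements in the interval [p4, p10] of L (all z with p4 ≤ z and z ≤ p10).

3

The interval [p4, p10] = {p10, p14, p4}, which has 3 elements.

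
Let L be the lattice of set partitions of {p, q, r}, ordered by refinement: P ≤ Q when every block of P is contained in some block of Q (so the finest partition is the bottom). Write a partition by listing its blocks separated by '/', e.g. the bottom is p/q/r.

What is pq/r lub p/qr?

The join of pq/r and p/qr merges any blocks that overlap across the partitions, giving pqr.

pqr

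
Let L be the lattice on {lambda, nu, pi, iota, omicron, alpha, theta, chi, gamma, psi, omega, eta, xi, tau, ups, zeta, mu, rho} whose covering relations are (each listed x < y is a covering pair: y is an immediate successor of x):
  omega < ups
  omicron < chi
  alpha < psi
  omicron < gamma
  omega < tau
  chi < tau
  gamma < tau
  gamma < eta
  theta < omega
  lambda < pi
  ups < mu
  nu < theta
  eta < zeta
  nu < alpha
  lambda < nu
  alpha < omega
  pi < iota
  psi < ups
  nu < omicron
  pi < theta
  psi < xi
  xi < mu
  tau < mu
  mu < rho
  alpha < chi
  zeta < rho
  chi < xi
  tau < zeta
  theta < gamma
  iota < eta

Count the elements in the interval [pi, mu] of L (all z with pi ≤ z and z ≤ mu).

The interval [pi, mu] = {gamma, mu, omega, pi, tau, theta, ups}, which has 7 elements.

7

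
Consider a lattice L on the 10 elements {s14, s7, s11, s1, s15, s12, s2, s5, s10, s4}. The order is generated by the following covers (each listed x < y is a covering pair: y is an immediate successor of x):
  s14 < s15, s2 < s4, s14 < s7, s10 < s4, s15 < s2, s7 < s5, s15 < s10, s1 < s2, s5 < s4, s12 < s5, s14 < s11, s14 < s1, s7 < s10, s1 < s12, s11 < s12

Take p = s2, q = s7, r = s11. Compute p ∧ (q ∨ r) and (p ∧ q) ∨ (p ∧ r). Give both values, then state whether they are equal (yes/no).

q ∨ r = s5, so p ∧ (q ∨ r) = s2 ∧ s5 = s1.
p ∧ q = s14 and p ∧ r = s14, so (p ∧ q) ∨ (p ∧ r) = s14 ∨ s14 = s14.
Equal: no.

s1; s14; no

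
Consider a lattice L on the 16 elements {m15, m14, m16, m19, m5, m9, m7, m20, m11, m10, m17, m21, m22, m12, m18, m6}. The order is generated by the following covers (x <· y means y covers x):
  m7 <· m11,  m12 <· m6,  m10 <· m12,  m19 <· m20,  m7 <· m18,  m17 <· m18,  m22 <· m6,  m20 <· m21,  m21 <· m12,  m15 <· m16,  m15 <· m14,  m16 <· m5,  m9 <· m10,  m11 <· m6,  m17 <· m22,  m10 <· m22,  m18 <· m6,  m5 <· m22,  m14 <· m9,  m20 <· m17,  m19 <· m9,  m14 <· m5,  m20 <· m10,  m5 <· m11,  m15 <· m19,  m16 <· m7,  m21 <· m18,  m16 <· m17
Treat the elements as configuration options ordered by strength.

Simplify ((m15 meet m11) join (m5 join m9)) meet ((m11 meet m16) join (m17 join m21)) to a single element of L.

m17

m15 ∧ m11 = m15
m5 ∨ m9 = m22
m15 ∨ m22 = m22
m11 ∧ m16 = m16
m17 ∨ m21 = m18
m16 ∨ m18 = m18
m22 ∧ m18 = m17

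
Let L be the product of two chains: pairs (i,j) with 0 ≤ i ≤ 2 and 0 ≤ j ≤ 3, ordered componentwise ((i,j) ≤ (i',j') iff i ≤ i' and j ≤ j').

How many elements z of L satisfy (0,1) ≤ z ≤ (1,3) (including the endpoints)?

The interval [(0,1), (1,3)] = {(0,1), (0,2), (0,3), (1,1), (1,2), (1,3)}, which has 6 elements.

6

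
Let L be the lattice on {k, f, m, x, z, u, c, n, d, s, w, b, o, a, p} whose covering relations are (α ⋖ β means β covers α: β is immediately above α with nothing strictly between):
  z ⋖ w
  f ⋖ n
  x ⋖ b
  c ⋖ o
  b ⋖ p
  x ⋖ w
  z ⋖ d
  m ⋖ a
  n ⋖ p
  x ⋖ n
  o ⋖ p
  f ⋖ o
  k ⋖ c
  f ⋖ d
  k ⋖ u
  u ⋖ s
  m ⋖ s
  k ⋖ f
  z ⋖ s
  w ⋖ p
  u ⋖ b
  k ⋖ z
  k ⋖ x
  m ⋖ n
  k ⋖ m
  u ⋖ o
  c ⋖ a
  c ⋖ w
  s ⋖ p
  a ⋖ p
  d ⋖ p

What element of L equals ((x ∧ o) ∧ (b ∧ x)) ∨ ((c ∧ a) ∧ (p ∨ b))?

c

x ∧ o = k
b ∧ x = x
k ∧ x = k
c ∧ a = c
p ∨ b = p
c ∧ p = c
k ∨ c = c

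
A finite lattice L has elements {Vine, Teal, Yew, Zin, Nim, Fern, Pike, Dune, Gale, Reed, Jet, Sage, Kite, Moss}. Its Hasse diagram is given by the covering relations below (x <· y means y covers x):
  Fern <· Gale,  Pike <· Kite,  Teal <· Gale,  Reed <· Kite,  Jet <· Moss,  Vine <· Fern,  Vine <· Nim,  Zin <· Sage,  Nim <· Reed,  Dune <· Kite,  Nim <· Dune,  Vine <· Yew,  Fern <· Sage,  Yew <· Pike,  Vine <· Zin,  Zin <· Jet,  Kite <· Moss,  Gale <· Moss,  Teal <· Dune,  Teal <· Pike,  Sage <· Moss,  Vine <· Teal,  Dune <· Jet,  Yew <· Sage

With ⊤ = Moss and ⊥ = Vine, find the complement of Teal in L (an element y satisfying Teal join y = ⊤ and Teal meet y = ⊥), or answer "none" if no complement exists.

Sage

Need y with Teal ∨ y = Moss and Teal ∧ y = Vine.
Checking each element gives: Sage.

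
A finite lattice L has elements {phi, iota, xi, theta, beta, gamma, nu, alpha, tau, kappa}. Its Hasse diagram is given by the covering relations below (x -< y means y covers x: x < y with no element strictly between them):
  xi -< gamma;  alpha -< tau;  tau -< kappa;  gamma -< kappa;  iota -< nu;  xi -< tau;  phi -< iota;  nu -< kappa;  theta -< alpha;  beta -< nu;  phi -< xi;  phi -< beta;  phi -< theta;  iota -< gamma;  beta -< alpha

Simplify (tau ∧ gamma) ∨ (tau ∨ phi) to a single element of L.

tau ∧ gamma = xi
tau ∨ phi = tau
xi ∨ tau = tau

tau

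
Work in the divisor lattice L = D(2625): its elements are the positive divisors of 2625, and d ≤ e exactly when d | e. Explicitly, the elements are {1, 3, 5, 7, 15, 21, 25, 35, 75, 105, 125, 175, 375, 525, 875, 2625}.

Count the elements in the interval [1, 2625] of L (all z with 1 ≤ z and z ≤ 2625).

16

The interval [1, 2625] = {1, 105, 125, 15, 175, 21, 25, 2625, 3, 35, 375, 5, 525, 7, 75, 875}, which has 16 elements.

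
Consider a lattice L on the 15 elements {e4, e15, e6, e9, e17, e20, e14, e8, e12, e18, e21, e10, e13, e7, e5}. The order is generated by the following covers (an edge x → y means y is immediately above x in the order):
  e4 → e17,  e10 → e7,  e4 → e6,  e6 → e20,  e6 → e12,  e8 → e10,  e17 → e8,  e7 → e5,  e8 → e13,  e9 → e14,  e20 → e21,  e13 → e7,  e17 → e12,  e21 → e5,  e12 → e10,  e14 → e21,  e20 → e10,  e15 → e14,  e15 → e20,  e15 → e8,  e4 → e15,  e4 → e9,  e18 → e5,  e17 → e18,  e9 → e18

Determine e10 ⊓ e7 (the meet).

Common lower bounds of {e10, e7}: e10, e12, e15, e17, e20, e4, e6, e8.
The greatest among these is e10.

e10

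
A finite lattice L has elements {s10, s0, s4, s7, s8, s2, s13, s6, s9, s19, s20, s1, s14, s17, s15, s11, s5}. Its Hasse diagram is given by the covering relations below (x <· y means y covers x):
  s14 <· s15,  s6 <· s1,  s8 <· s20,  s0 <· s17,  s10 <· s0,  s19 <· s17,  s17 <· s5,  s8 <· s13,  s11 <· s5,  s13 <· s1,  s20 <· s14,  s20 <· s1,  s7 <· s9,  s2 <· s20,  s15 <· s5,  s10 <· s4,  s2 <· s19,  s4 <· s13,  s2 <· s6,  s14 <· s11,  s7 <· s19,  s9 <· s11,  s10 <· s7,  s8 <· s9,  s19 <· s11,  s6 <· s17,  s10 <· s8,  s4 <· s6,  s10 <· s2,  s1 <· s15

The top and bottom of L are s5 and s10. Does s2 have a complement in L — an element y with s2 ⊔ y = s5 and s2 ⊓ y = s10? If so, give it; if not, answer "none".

For every candidate y, either s2 ∨ y ≠ s5 or s2 ∧ y ≠ s10; no complement exists.

none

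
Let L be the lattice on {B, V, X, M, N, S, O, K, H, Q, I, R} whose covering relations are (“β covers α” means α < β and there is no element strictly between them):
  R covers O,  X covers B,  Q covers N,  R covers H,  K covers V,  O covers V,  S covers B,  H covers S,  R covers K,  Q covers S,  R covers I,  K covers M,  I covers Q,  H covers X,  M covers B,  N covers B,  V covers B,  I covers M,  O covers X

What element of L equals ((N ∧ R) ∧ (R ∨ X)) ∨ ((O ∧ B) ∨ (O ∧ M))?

N ∧ R = N
R ∨ X = R
N ∧ R = N
O ∧ B = B
O ∧ M = B
B ∨ B = B
N ∨ B = N

N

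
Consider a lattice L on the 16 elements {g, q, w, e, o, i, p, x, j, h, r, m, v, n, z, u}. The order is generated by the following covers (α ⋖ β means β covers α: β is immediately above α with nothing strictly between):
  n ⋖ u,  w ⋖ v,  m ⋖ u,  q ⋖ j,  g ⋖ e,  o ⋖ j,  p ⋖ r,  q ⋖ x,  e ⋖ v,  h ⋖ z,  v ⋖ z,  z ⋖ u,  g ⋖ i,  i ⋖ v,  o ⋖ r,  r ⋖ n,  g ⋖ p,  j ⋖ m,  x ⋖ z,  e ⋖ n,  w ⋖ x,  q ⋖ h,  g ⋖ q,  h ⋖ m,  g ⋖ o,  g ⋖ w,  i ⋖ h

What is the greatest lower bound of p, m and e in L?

Common lower bounds of {p, m, e}: g.
The greatest among these is g.

g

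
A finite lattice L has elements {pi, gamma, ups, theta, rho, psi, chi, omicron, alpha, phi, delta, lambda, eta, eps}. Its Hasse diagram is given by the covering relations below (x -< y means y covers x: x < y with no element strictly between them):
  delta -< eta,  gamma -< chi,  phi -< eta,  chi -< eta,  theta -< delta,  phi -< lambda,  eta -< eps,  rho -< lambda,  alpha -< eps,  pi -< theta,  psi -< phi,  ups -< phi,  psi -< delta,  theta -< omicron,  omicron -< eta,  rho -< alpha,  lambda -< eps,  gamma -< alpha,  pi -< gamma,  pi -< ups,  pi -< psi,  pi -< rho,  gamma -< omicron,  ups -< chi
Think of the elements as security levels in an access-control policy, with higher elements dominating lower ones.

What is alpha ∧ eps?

alpha

Common lower bounds of {alpha, eps}: alpha, gamma, pi, rho.
The greatest among these is alpha.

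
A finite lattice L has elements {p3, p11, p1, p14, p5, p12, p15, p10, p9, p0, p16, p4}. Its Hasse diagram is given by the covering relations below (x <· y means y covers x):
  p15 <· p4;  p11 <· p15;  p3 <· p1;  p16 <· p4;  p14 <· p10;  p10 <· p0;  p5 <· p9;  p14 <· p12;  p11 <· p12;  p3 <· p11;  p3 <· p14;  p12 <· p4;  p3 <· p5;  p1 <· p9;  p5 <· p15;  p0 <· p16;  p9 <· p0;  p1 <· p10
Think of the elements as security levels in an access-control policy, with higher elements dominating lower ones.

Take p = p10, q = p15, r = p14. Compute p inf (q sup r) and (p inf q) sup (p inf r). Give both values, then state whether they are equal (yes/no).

p10; p14; no

q sup r = p4, so p inf (q sup r) = p10 inf p4 = p10.
p inf q = p3 and p inf r = p14, so (p inf q) sup (p inf r) = p3 sup p14 = p14.
Equal: no.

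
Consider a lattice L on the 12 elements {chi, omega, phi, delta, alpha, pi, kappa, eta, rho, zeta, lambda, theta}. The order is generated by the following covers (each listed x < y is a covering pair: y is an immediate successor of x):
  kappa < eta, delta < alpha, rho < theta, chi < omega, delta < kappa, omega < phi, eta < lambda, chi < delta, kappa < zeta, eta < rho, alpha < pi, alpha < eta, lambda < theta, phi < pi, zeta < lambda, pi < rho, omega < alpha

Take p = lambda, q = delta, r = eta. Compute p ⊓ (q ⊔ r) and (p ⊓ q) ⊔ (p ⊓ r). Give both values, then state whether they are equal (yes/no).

q ⊔ r = eta, so p ⊓ (q ⊔ r) = lambda ⊓ eta = eta.
p ⊓ q = delta and p ⊓ r = eta, so (p ⊓ q) ⊔ (p ⊓ r) = delta ⊔ eta = eta.
Equal: yes.

eta; eta; yes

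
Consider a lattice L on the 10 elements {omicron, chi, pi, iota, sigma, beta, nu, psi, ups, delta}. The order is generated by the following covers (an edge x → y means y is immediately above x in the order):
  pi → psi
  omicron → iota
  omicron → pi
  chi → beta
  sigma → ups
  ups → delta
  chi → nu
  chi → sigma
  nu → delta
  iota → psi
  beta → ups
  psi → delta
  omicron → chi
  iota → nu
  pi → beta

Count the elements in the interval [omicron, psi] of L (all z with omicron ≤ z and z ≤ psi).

4

The interval [omicron, psi] = {iota, omicron, pi, psi}, which has 4 elements.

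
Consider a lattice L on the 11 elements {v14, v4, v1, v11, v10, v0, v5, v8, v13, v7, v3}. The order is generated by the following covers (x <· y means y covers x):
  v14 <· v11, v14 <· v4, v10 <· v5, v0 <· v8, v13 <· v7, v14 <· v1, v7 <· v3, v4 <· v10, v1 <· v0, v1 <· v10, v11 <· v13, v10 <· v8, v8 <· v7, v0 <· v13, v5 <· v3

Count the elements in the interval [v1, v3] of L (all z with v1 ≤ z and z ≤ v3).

The interval [v1, v3] = {v0, v1, v10, v13, v3, v5, v7, v8}, which has 8 elements.

8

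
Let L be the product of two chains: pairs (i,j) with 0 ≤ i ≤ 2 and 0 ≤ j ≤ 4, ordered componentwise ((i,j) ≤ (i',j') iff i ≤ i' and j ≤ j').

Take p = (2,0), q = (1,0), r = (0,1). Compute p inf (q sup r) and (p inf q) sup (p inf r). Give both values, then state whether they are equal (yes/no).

(1,0); (1,0); yes

q sup r = (1,1), so p inf (q sup r) = (2,0) inf (1,1) = (1,0).
p inf q = (1,0) and p inf r = (0,0), so (p inf q) sup (p inf r) = (1,0) sup (0,0) = (1,0).
Equal: yes.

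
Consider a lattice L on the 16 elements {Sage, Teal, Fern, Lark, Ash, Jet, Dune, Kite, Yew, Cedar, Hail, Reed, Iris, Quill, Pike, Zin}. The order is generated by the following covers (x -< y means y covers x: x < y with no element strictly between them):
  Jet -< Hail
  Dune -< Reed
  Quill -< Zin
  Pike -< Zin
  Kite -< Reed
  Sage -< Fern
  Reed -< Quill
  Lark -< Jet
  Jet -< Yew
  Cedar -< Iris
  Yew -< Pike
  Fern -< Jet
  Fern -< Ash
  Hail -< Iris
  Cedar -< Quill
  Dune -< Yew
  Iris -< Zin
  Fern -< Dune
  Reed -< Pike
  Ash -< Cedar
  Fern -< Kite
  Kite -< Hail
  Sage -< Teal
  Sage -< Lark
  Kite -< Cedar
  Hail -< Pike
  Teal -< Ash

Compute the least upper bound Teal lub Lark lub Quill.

Common upper bounds of {Teal, Lark, Quill}: Zin.
The least among these is Zin.

Zin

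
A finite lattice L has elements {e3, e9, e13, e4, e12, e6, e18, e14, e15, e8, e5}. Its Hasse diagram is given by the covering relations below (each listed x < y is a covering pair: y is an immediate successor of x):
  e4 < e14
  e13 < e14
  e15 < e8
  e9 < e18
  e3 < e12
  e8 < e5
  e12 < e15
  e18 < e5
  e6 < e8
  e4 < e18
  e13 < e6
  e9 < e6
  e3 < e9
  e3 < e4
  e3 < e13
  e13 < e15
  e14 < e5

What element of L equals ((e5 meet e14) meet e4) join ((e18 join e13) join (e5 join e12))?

e5

e5 ∧ e14 = e14
e14 ∧ e4 = e4
e18 ∨ e13 = e5
e5 ∨ e12 = e5
e5 ∨ e5 = e5
e4 ∨ e5 = e5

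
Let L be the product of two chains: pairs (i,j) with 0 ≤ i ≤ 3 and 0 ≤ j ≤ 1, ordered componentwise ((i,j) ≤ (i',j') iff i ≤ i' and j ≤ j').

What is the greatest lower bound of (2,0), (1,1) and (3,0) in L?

(1,0)

In a product of chains, the meet is componentwise min, giving (1,0).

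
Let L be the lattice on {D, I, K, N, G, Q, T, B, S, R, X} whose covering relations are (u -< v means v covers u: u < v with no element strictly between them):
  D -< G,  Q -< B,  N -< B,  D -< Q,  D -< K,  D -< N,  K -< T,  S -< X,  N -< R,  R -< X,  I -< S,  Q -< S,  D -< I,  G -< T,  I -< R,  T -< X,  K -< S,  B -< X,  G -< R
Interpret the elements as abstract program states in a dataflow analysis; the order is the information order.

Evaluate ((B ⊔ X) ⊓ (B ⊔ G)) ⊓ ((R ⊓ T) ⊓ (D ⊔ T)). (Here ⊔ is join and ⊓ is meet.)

B ∨ X = X
B ∨ G = X
X ∧ X = X
R ∧ T = G
D ∨ T = T
G ∧ T = G
X ∧ G = G

G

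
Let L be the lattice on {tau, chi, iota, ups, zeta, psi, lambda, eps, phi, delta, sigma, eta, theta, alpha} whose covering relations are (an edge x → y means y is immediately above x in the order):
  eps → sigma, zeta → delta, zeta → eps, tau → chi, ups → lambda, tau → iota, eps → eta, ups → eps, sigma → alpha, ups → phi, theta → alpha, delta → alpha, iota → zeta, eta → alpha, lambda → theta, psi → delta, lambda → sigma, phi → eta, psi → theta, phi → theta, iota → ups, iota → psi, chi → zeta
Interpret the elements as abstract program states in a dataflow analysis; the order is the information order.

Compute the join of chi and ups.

Common upper bounds of {chi, ups}: alpha, eps, eta, sigma.
The least among these is eps.

eps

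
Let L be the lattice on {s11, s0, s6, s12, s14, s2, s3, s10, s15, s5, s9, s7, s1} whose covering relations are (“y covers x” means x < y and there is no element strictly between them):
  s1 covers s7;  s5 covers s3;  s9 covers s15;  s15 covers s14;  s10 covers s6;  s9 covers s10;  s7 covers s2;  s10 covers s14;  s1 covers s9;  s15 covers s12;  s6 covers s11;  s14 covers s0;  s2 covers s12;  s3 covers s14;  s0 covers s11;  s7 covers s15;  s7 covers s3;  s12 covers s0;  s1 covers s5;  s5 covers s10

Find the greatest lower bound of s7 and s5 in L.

Common lower bounds of {s7, s5}: s0, s11, s14, s3.
The greatest among these is s3.

s3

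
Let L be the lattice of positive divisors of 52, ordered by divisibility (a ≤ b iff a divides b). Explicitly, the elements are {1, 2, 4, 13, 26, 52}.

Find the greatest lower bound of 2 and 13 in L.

1

Common lower bounds of {2, 13}: 1.
The greatest among these is 1.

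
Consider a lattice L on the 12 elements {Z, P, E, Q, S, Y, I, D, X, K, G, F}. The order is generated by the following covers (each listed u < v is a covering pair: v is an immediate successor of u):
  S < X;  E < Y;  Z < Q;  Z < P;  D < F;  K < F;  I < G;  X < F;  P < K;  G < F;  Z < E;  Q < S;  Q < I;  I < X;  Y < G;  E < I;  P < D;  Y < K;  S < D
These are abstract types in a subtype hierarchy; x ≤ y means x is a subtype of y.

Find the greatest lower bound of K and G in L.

Y

Common lower bounds of {K, G}: E, Y, Z.
The greatest among these is Y.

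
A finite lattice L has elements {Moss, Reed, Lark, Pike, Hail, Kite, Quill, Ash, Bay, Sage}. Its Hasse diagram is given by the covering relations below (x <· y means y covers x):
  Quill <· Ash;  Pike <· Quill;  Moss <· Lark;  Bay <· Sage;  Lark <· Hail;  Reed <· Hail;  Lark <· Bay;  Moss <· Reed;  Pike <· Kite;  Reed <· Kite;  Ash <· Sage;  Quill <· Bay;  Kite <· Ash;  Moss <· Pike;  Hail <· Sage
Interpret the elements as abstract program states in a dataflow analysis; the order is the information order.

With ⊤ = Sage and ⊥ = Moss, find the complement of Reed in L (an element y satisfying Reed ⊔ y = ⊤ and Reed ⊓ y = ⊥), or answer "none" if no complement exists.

Bay

Need y with Reed ∨ y = Sage and Reed ∧ y = Moss.
Checking each element gives: Bay.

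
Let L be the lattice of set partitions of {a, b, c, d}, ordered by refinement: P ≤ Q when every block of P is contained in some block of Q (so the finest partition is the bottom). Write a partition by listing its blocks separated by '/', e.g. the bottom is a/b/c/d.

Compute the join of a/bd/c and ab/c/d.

abd/c

Common upper bounds of {a/bd/c, ab/c/d}: abcd, abd/c.
The least among these is abd/c.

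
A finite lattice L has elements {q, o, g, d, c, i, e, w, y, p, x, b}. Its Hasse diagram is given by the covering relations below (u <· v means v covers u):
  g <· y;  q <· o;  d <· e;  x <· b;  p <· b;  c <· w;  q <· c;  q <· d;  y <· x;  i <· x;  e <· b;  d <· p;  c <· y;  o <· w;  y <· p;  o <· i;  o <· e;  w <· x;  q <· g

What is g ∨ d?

p

Common upper bounds of {g, d}: b, p.
The least among these is p.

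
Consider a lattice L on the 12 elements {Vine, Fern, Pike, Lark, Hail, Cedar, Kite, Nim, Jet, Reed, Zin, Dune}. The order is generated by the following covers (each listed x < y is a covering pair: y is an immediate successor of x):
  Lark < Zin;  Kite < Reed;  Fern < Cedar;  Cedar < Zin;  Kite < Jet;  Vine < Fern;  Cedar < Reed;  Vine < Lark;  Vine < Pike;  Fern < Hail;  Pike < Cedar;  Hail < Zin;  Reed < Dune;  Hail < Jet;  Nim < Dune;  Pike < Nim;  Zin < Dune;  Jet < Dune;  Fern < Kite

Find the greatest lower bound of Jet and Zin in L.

Common lower bounds of {Jet, Zin}: Fern, Hail, Vine.
The greatest among these is Hail.

Hail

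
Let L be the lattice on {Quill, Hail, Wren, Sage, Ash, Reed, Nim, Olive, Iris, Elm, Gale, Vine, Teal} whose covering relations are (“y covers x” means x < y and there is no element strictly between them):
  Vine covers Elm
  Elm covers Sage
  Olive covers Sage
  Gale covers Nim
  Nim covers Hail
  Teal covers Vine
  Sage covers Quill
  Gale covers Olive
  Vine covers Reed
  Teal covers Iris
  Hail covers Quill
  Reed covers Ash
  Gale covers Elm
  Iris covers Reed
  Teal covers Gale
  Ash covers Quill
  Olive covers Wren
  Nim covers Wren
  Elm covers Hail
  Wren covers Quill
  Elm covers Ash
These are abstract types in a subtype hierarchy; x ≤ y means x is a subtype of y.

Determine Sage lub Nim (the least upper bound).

Gale

Common upper bounds of {Sage, Nim}: Gale, Teal.
The least among these is Gale.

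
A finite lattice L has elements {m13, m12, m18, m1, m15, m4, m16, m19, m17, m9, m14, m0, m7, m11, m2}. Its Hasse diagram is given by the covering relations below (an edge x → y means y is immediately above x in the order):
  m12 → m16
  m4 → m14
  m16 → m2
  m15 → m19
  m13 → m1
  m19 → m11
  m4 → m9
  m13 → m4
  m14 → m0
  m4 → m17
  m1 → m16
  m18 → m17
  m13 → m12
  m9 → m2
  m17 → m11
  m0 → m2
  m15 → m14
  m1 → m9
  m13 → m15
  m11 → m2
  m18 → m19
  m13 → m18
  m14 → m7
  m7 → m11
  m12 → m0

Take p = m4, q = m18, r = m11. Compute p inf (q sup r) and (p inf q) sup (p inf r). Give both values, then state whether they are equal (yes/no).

q sup r = m11, so p inf (q sup r) = m4 inf m11 = m4.
p inf q = m13 and p inf r = m4, so (p inf q) sup (p inf r) = m13 sup m4 = m4.
Equal: yes.

m4; m4; yes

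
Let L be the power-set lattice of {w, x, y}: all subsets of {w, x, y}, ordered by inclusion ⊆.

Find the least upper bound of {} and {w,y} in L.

Under ⊆, join is union: {} ∪ {w,y} = {w,y}.

{w,y}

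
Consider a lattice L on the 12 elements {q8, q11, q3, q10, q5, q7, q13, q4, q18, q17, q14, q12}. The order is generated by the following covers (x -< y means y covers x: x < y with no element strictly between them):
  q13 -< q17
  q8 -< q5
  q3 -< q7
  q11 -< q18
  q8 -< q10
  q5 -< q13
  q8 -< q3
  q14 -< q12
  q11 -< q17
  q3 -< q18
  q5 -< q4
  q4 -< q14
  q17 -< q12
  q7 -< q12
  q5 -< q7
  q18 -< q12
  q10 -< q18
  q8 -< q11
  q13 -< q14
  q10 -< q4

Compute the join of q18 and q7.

q12

Common upper bounds of {q18, q7}: q12.
The least among these is q12.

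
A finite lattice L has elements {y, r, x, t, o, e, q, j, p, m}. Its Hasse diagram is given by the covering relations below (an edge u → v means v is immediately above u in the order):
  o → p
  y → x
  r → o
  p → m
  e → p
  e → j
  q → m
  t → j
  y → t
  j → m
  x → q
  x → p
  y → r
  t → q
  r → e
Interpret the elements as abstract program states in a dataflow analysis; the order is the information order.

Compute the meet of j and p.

Common lower bounds of {j, p}: e, r, y.
The greatest among these is e.

e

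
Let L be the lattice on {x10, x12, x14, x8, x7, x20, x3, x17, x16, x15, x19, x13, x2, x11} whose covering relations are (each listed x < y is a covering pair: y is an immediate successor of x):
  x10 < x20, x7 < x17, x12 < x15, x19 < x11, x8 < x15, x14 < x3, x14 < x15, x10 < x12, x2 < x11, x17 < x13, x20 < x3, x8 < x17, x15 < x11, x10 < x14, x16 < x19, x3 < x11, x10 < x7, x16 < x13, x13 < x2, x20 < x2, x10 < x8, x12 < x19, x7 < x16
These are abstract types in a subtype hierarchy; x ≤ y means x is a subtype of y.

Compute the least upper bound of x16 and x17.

Common upper bounds of {x16, x17}: x11, x13, x2.
The least among these is x13.

x13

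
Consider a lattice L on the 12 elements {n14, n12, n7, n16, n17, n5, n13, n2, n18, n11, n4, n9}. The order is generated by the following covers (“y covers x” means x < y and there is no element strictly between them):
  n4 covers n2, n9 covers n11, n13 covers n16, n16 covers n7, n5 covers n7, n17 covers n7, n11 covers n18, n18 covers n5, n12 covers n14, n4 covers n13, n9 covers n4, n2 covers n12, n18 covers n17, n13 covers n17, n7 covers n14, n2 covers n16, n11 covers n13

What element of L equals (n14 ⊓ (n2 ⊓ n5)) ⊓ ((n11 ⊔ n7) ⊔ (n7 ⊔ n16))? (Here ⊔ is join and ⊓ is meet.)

n2 ∧ n5 = n7
n14 ∧ n7 = n14
n11 ∨ n7 = n11
n7 ∨ n16 = n16
n11 ∨ n16 = n11
n14 ∧ n11 = n14

n14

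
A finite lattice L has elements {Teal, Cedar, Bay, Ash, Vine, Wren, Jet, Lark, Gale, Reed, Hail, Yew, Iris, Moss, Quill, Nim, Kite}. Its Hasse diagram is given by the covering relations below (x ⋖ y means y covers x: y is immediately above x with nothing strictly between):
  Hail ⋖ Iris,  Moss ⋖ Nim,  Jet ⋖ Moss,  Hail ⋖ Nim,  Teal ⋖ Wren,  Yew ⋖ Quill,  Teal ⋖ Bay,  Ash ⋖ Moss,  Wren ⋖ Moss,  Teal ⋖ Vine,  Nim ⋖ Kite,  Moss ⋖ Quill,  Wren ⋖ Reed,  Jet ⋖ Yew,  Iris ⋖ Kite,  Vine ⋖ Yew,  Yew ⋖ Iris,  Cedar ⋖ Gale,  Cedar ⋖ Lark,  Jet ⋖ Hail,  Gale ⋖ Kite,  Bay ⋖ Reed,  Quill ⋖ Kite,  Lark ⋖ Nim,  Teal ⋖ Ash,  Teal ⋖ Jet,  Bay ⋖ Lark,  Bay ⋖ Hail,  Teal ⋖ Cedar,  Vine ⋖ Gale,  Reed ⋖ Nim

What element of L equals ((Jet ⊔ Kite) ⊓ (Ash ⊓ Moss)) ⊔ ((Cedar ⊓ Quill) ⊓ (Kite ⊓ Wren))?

Ash

Jet ∨ Kite = Kite
Ash ∧ Moss = Ash
Kite ∧ Ash = Ash
Cedar ∧ Quill = Teal
Kite ∧ Wren = Wren
Teal ∧ Wren = Teal
Ash ∨ Teal = Ash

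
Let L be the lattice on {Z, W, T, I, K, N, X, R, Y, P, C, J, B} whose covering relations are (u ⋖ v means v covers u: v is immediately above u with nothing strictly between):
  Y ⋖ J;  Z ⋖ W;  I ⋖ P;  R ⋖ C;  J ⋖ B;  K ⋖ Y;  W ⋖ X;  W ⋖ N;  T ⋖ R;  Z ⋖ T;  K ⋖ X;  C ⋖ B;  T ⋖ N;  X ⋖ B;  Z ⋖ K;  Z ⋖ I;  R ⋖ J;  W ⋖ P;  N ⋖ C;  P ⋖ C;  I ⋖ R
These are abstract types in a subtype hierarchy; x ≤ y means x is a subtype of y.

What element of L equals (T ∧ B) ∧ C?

T

T ∧ B = T
T ∧ C = T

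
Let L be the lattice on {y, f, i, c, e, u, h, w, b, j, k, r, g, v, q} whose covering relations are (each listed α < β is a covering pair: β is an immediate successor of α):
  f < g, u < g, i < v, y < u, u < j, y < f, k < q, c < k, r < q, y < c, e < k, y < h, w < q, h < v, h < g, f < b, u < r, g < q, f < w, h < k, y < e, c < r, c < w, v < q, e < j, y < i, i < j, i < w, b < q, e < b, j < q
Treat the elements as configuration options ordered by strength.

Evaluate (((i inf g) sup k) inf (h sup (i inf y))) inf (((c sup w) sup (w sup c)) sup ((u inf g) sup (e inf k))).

h

i ∧ g = y
y ∨ k = k
i ∧ y = y
h ∨ y = h
k ∧ h = h
c ∨ w = w
w ∨ c = w
w ∨ w = w
u ∧ g = u
e ∧ k = e
u ∨ e = j
w ∨ j = q
h ∧ q = h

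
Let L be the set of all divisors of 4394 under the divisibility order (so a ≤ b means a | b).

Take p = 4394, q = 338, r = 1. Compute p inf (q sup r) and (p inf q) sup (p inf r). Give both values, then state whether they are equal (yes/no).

q sup r = 338, so p inf (q sup r) = 4394 inf 338 = 338.
p inf q = 338 and p inf r = 1, so (p inf q) sup (p inf r) = 338 sup 1 = 338.
Equal: yes.

338; 338; yes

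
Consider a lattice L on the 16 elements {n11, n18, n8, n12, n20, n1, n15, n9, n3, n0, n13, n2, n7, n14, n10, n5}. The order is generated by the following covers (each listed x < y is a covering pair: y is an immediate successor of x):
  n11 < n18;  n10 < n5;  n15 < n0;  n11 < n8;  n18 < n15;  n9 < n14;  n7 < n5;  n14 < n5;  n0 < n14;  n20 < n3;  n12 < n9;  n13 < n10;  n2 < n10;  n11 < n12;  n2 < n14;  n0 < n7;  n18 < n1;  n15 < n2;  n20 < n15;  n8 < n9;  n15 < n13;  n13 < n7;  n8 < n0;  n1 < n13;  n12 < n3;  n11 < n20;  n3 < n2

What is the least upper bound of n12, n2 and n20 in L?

Common upper bounds of {n12, n2, n20}: n10, n14, n2, n5.
The least among these is n2.

n2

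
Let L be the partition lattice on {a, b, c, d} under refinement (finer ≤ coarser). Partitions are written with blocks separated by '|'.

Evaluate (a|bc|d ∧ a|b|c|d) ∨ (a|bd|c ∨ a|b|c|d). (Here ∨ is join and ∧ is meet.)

a|bc|d ∧ a|b|c|d = a|b|c|d
a|bd|c ∨ a|b|c|d = a|bd|c
a|b|c|d ∨ a|bd|c = a|bd|c

a|bd|c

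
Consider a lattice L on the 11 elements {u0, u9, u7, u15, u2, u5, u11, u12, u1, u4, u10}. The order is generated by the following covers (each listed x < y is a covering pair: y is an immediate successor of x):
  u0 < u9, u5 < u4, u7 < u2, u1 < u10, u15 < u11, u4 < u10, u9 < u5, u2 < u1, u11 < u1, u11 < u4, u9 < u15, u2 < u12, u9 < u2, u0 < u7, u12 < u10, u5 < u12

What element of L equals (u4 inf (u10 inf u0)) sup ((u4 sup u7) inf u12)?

u10 ∧ u0 = u0
u4 ∧ u0 = u0
u4 ∨ u7 = u10
u10 ∧ u12 = u12
u0 ∨ u12 = u12

u12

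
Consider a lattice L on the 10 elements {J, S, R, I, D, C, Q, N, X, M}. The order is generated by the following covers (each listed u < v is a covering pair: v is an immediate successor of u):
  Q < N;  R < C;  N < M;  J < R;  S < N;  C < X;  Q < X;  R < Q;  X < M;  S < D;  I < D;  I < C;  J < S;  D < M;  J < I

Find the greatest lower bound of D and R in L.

J

Common lower bounds of {D, R}: J.
The greatest among these is J.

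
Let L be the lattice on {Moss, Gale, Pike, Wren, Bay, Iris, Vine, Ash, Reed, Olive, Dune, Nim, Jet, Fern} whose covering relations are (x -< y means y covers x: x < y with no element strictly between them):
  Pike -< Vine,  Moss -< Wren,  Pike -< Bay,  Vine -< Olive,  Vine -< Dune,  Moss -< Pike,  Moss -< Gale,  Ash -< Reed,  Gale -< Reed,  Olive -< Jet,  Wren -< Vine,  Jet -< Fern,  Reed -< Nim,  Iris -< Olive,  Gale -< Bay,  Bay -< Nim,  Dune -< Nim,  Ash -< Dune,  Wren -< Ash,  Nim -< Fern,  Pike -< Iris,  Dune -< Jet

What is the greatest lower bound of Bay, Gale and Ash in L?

Moss

Common lower bounds of {Bay, Gale, Ash}: Moss.
The greatest among these is Moss.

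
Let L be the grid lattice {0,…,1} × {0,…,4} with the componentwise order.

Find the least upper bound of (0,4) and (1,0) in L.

(1,4)

In a product of chains, the join is componentwise max, giving (1,4).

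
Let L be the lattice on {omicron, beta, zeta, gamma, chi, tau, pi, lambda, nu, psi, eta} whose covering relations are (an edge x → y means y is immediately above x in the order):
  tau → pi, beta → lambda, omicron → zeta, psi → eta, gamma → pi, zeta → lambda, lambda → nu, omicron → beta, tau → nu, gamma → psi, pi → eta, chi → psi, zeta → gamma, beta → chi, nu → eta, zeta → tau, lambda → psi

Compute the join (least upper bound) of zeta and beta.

lambda

Common upper bounds of {zeta, beta}: eta, lambda, nu, psi.
The least among these is lambda.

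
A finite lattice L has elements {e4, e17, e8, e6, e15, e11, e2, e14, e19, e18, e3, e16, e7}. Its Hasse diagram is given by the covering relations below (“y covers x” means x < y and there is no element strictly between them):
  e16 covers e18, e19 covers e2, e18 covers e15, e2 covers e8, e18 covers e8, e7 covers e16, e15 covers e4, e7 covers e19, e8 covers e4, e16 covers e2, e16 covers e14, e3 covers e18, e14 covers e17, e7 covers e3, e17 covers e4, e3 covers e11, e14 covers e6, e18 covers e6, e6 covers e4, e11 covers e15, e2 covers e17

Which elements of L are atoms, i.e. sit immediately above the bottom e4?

The atoms are exactly the elements that cover e4: e15, e17, e6, e8.

e15, e17, e6, e8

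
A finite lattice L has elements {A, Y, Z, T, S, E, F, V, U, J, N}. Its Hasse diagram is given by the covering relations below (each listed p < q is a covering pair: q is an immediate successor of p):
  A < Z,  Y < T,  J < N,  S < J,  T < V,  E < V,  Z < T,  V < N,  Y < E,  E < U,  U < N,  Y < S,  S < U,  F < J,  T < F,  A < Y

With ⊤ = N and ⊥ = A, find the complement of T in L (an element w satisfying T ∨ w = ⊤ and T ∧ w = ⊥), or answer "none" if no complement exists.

For every candidate w, either T ∨ w ≠ N or T ∧ w ≠ A; no complement exists.

none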